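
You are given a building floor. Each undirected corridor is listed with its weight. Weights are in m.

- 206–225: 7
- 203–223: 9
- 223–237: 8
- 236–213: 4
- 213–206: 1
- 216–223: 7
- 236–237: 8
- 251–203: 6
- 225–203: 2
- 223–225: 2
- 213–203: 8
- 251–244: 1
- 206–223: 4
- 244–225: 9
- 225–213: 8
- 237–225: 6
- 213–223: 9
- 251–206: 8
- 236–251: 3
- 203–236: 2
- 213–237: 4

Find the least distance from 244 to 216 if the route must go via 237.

Best 244 to 237: 244 → 251 → 236 → 237 costing 12
Shortest 237→216: 237 → 223 → 216 = 15
Total via 237: 12 + 15 = 27 m.

27 m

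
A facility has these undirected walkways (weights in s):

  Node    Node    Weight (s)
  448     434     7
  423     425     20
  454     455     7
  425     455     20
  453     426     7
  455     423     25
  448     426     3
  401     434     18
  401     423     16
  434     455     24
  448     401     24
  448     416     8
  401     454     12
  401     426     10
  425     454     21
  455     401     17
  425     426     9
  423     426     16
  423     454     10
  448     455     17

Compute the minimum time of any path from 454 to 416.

Candidate routes:
454 - 401 - 426 - 448 - 416: 12+10+3+8 = 33
454 - 455 - 448 - 416: 7+17+8 = 32
454 - 423 - 426 - 448 - 416: 10+16+3+8 = 37
The minimum is 32 s via 454 - 455 - 448 - 416.

32 s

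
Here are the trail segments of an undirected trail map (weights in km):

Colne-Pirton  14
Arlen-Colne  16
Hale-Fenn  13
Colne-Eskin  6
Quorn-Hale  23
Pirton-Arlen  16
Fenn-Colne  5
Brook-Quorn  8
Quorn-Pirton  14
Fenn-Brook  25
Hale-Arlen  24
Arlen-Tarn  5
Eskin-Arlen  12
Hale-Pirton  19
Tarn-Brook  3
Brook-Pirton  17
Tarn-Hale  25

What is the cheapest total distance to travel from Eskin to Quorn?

28 km

Compare a few routes:
Eskin → Arlen → Tarn → Brook → Quorn: 12+5+3+8 = 28
Eskin → Colne → Pirton → Quorn: 6+14+14 = 34
Cheapest is Eskin → Arlen → Tarn → Brook → Quorn at 28 km.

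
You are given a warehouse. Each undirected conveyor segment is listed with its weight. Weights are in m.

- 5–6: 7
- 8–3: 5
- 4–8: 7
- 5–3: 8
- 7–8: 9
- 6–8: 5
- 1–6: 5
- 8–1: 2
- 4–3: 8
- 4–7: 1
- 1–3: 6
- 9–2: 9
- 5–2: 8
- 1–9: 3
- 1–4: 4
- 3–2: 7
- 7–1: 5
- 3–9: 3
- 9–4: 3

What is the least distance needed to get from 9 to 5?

Compare a few routes:
9 - 2 - 5: 9+8 = 17
9 - 1 - 3 - 5: 3+6+8 = 17
9 - 1 - 6 - 5: 3+5+7 = 15
9 - 3 - 5: 3+8 = 11
The minimum is 11 m via 9 - 3 - 5.

11 m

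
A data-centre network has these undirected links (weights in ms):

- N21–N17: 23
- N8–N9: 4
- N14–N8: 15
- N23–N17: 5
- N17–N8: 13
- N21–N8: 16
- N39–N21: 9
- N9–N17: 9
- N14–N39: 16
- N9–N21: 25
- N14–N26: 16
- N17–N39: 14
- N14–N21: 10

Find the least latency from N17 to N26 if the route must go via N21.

49 ms

Best N17 to N21: N17–N21 costing 23
Shortest N21→N26: N21–N14–N26 = 26
Total via N21: 23 + 26 = 49 ms.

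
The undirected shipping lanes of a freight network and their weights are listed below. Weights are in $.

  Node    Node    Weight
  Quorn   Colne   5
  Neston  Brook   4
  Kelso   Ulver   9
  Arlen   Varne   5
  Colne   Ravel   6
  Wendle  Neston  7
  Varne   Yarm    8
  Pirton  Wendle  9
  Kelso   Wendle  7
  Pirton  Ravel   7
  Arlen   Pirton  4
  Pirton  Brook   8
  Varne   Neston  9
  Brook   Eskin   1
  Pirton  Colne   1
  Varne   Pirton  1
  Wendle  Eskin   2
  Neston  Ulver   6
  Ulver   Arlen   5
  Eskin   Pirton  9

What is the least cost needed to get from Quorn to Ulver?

$15

Compare a few routes:
Quorn–Colne–Pirton–Varne–Neston–Ulver: 5+1+1+9+6 = 22
Quorn–Colne–Pirton–Arlen–Ulver: 5+1+4+5 = 15
Quorn–Colne–Pirton–Varne–Arlen–Ulver: 5+1+1+5+5 = 17
The minimum is $15 via Quorn–Colne–Pirton–Arlen–Ulver.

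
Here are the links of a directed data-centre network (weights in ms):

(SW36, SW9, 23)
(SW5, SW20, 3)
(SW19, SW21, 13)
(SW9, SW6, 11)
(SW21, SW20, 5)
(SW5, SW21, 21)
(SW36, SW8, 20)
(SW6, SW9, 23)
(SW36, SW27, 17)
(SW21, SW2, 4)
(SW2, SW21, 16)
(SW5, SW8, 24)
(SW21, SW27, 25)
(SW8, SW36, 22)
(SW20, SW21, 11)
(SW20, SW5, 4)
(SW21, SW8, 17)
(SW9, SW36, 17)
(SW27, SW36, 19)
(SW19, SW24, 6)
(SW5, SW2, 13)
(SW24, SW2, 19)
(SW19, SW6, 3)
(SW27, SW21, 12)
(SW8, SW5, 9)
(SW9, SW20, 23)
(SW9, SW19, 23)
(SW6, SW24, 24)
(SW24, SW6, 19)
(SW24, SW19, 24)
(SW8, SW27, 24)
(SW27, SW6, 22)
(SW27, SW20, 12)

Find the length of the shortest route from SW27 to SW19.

65 ms

Shortest distances from SW27:
SW27: 0
SW20: 12  (via SW27)
SW21: 12  (via SW27)
SW2: 16  (via SW21)
SW5: 16  (via SW20)
SW36: 19  (via SW27)
SW6: 22  (via SW27)
SW8: 29  (via SW21)
SW9: 42  (via SW36)
SW24: 46  (via SW6)
SW19: 65  (via SW9)
Shortest route: SW27–SW36–SW9–SW19 = 65 ms.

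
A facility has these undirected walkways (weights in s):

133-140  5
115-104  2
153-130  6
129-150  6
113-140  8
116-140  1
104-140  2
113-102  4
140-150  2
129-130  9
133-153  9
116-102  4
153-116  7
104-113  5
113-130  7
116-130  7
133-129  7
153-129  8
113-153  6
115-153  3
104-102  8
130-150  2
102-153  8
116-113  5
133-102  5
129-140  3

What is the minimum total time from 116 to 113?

5 s

Running Dijkstra from 116:
116: 0
140: 1  (via 116)
150: 3  (via 140)
104: 3  (via 140)
129: 4  (via 140)
102: 4  (via 116)
130: 5  (via 150)
113: 5  (via 116)
Shortest route: 116 → 113 = 5 s.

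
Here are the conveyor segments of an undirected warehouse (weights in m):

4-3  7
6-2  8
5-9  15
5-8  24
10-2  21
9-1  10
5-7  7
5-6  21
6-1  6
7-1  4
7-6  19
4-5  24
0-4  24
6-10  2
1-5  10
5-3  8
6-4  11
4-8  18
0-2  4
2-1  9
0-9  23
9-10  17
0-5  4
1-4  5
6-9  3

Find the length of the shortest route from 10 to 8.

Shortest distances from 10:
10: 0
6: 2  (via 10)
9: 5  (via 6)
1: 8  (via 6)
2: 10  (via 6)
7: 12  (via 1)
4: 13  (via 6)
0: 14  (via 2)
5: 18  (via 1)
3: 20  (via 4)
8: 31  (via 4)
Shortest route: 10–6–4–8 = 31 m.

31 m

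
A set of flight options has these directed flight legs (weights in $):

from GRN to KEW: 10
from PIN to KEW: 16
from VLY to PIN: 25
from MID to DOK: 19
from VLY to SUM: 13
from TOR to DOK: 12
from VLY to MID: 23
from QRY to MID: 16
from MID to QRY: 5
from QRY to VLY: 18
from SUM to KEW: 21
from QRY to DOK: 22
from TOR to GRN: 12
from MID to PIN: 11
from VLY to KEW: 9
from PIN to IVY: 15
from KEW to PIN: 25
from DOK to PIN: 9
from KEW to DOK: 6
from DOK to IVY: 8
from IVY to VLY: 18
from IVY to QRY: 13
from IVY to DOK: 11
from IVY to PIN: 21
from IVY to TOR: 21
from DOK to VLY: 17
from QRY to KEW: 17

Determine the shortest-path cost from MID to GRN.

$59

Settle nodes by increasing distance from MID:
MID: 0
QRY: 5  (via MID)
PIN: 11  (via MID)
DOK: 19  (via MID)
KEW: 22  (via QRY)
VLY: 23  (via QRY)
IVY: 26  (via PIN)
SUM: 36  (via VLY)
TOR: 47  (via IVY)
GRN: 59  (via TOR)
Shortest route: MID → PIN → IVY → TOR → GRN = $59.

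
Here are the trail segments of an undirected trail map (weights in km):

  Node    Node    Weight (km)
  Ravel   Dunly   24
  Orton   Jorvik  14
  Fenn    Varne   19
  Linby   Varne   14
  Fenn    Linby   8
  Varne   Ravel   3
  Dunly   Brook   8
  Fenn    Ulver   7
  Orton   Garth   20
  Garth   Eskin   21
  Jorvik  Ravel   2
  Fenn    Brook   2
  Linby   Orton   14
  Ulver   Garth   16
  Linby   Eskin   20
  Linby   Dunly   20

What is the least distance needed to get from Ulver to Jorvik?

31 km

Settle nodes by increasing distance from Ulver:
Ulver: 0
Fenn: 7  (via Ulver)
Brook: 9  (via Fenn)
Linby: 15  (via Fenn)
Garth: 16  (via Ulver)
Dunly: 17  (via Brook)
Varne: 26  (via Fenn)
Ravel: 29  (via Varne)
Orton: 29  (via Linby)
Jorvik: 31  (via Ravel)
Shortest route: Ulver → Fenn → Varne → Ravel → Jorvik = 31 km.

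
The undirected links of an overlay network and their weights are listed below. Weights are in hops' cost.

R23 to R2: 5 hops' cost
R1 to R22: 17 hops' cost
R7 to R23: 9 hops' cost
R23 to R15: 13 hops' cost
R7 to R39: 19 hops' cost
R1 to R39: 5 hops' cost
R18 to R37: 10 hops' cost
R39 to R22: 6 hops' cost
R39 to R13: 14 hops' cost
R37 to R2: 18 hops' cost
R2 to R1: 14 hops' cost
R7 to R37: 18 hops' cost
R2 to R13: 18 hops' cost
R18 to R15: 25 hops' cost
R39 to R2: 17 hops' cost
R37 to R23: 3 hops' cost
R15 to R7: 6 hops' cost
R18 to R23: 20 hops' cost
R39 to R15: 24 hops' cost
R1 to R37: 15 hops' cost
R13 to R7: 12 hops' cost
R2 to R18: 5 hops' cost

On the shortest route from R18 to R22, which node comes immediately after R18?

R2

Enumerating some paths:
R18–R2–R1–R39–R22: 5+14+5+6 = 30
R18–R37–R1–R39–R22: 10+15+5+6 = 36
R18–R2–R39–R22: 5+17+6 = 28
The minimum is 28 hops' cost via R18–R2–R39–R22.
So from R18 the first move is to R2.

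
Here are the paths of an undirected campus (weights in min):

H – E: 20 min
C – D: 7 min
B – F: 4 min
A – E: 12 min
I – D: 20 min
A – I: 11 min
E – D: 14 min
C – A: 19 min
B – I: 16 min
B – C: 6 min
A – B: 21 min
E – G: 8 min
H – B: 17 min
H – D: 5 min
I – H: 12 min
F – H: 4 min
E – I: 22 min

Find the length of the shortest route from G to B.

Shortest distances from G:
G: 0
E: 8  (via G)
A: 20  (via E)
D: 22  (via E)
H: 27  (via D)
C: 29  (via D)
I: 30  (via E)
F: 31  (via H)
B: 35  (via C)
Shortest route: G → E → D → C → B = 35 min.

35 min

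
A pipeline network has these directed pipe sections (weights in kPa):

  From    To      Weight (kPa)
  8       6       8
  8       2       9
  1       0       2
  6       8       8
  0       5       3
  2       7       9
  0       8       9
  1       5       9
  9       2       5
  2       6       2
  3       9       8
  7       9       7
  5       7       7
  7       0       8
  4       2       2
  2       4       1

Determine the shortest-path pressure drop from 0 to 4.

Candidate routes:
0 → 5 → 7 → 9 → 2 → 4: 3+7+7+5+1 = 23
0 → 8 → 2 → 4: 9+9+1 = 19
The minimum is 19 kPa via 0 → 8 → 2 → 4.

19 kPa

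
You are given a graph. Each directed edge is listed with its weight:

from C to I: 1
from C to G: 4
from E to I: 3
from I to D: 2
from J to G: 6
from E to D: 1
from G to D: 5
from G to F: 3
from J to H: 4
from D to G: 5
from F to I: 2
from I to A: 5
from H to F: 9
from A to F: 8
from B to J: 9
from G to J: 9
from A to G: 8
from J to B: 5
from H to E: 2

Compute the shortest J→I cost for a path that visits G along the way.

11

Shortest J→G: J → G = 6
Shortest G→I: G → F → I = 5
Total via G: 6 + 5 = 11.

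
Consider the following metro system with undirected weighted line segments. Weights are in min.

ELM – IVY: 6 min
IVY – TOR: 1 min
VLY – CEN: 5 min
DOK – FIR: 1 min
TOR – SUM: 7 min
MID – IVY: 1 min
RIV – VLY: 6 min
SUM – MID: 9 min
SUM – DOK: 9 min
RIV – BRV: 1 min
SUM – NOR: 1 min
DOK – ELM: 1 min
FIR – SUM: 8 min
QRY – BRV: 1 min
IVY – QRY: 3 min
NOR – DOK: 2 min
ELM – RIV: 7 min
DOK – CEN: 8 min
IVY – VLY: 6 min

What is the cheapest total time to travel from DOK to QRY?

Enumerating some paths:
DOK - SUM - TOR - IVY - QRY: 9+7+1+3 = 20
DOK - NOR - SUM - MID - IVY - QRY: 2+1+9+1+3 = 16
DOK - NOR - SUM - TOR - IVY - QRY: 2+1+7+1+3 = 14
DOK - ELM - IVY - QRY: 1+6+3 = 10
Cheapest is DOK - ELM - IVY - QRY at 10 min.

10 min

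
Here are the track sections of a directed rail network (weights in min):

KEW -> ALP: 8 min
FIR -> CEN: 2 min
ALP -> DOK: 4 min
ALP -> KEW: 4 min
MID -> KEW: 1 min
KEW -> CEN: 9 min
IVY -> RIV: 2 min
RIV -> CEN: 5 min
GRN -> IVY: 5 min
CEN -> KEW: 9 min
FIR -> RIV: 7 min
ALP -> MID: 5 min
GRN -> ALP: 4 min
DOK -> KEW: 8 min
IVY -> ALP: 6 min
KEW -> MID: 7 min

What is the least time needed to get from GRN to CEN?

12 min

Compare a few routes:
GRN–ALP–KEW–CEN: 4+4+9 = 17
GRN–IVY–RIV–CEN: 5+2+5 = 12
The minimum is 12 min via GRN–IVY–RIV–CEN.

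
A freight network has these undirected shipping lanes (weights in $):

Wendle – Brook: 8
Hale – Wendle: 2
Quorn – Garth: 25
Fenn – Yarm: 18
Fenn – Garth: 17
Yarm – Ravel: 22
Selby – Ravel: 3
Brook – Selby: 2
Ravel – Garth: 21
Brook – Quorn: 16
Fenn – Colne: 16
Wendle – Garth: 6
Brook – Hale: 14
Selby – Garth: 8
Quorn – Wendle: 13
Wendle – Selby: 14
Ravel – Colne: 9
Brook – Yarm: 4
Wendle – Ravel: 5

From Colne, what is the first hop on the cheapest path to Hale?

Ravel

Enumerating some paths:
Colne → Ravel → Selby → Wendle → Hale: 9+3+14+2 = 28
Colne → Ravel → Wendle → Hale: 9+5+2 = 16
Colne → Ravel → Selby → Brook → Wendle → Hale: 9+3+2+8+2 = 24
Cheapest is Colne → Ravel → Wendle → Hale at $16.
So from Colne the first move is to Ravel.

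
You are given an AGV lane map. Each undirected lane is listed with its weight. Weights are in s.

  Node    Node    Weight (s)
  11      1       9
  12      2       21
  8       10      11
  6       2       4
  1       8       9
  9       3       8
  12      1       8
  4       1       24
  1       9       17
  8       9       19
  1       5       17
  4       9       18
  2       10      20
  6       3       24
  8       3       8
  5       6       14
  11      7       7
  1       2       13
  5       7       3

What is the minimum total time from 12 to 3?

Settle nodes by increasing distance from 12:
12: 0
1: 8  (via 12)
8: 17  (via 1)
11: 17  (via 1)
2: 21  (via 12)
7: 24  (via 11)
3: 25  (via 8)
Shortest route: 12–1–8–3 = 25 s.

25 s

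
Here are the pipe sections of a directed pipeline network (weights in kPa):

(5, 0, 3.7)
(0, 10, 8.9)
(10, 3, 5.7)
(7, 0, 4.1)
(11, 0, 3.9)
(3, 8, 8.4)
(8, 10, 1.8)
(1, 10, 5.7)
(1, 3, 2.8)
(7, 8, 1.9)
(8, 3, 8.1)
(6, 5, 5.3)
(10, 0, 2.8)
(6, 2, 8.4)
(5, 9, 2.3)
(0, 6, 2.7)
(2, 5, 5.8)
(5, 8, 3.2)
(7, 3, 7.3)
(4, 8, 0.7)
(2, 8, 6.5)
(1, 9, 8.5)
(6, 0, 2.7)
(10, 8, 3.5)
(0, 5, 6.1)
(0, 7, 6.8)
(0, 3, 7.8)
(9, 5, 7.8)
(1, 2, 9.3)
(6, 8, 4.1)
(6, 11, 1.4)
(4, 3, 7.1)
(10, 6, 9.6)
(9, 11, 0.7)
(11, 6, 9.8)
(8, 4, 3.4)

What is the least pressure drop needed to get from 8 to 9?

13 kPa

Compare a few routes:
8 - 10 - 0 - 6 - 5 - 9: 1.8+2.8+2.7+5.3+2.3 = 14.9
8 - 10 - 0 - 5 - 9: 1.8+2.8+6.1+2.3 = 13
The minimum is 13 kPa via 8 - 10 - 0 - 5 - 9.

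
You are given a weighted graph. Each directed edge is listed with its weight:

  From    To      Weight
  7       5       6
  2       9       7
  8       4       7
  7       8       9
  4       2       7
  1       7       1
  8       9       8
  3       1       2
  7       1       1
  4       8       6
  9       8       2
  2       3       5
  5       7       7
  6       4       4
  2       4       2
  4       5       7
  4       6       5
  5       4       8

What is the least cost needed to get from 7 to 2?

21

Settle nodes by increasing distance from 7:
7: 0
1: 1  (via 7)
5: 6  (via 7)
8: 9  (via 7)
4: 14  (via 5)
9: 17  (via 8)
6: 19  (via 4)
2: 21  (via 4)
Shortest route: 7 → 5 → 4 → 2 = 21.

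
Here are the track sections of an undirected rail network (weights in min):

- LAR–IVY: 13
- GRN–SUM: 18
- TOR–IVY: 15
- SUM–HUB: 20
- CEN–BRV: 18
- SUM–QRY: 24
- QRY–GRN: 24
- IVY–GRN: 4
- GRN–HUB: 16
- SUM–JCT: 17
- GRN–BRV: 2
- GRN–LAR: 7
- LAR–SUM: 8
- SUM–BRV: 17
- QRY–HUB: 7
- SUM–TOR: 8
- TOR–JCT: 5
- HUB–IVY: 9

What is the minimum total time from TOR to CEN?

39 min

Settle nodes by increasing distance from TOR:
TOR: 0
JCT: 5  (via TOR)
SUM: 8  (via TOR)
IVY: 15  (via TOR)
LAR: 16  (via SUM)
GRN: 19  (via IVY)
BRV: 21  (via GRN)
HUB: 24  (via IVY)
QRY: 31  (via HUB)
CEN: 39  (via BRV)
Shortest route: TOR → IVY → GRN → BRV → CEN = 39 min.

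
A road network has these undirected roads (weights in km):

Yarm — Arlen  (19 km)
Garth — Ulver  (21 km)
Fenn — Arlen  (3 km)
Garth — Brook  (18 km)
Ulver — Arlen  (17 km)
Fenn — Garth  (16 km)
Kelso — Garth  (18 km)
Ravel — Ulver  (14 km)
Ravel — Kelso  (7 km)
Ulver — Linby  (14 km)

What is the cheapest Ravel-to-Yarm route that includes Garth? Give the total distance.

63 km

Shortest Ravel→Garth: Ravel–Kelso–Garth = 25
Best Garth to Yarm: Garth–Fenn–Arlen–Yarm costing 38
Total via Garth: 25 + 38 = 63 km.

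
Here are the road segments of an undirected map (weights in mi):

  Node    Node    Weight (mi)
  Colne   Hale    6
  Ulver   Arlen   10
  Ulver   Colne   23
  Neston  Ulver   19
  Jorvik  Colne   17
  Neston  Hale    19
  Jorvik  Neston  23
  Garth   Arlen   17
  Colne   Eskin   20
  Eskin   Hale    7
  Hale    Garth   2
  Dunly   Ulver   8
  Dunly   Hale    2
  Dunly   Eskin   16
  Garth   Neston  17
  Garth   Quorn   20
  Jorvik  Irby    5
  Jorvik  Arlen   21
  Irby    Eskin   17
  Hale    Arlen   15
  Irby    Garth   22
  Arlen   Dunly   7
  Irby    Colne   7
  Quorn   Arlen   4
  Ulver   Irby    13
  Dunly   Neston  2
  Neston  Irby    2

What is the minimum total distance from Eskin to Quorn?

20 mi

Compare a few routes:
Eskin–Dunly–Arlen–Quorn: 16+7+4 = 27
Eskin–Hale–Arlen–Quorn: 7+15+4 = 26
Eskin–Hale–Garth–Quorn: 7+2+20 = 29
Eskin–Hale–Dunly–Arlen–Quorn: 7+2+7+4 = 20
Cheapest is Eskin–Hale–Dunly–Arlen–Quorn at 20 mi.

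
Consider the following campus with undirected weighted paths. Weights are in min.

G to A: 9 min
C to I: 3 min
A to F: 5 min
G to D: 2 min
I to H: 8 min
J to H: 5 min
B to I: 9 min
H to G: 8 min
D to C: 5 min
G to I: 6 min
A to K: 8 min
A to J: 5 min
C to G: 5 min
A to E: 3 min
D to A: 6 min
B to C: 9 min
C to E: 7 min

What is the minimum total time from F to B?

24 min

Compare a few routes:
F–A–D–C–B: 5+6+5+9 = 25
F–A–E–C–I–B: 5+3+7+3+9 = 27
F–A–E–C–B: 5+3+7+9 = 24
F–A–D–G–C–B: 5+6+2+5+9 = 27
Cheapest is F–A–E–C–B at 24 min.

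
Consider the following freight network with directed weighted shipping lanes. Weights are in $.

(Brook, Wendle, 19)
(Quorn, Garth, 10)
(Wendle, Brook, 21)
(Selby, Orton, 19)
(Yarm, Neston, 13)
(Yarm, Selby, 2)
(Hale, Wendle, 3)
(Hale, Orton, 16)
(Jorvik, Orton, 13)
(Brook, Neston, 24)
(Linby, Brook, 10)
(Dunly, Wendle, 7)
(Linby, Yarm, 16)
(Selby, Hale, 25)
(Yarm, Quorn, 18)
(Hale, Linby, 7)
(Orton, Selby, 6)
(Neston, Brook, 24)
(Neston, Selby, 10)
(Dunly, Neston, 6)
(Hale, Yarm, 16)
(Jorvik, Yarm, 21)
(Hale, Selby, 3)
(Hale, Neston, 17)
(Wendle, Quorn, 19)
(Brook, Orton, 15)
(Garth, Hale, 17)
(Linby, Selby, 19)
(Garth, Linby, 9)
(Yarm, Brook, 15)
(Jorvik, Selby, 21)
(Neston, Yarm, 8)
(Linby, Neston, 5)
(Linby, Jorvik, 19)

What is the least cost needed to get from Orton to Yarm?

$47

Compare a few routes:
Orton - Selby - Hale - Linby - Neston - Yarm: 6+25+7+5+8 = 51
Orton - Selby - Hale - Yarm: 6+25+16 = 47
Cheapest is Orton - Selby - Hale - Yarm at $47.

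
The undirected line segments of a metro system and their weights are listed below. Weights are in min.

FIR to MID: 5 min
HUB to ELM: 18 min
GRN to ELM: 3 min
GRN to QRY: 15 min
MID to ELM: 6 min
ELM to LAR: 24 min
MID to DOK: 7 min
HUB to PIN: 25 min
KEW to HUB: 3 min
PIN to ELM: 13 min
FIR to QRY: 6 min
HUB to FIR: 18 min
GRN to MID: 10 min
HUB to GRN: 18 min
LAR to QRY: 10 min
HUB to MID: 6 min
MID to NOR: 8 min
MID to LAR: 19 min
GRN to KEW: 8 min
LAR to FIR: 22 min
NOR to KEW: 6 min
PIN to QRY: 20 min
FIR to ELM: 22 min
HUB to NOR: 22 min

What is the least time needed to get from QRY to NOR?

Shortest distances from QRY:
QRY: 0
FIR: 6  (via QRY)
LAR: 10  (via QRY)
MID: 11  (via FIR)
GRN: 15  (via QRY)
HUB: 17  (via MID)
ELM: 17  (via MID)
DOK: 18  (via MID)
NOR: 19  (via MID)
Shortest route: QRY–FIR–MID–NOR = 19 min.

19 min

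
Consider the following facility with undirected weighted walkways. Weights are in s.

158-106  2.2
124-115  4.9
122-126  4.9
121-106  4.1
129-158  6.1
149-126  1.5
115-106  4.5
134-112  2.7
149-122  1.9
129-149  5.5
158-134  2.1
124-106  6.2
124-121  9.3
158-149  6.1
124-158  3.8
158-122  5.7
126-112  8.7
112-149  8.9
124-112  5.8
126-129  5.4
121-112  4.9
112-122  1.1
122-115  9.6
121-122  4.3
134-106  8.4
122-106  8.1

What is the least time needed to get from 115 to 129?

Shortest distances from 115:
115: 0
106: 4.5  (via 115)
124: 4.9  (via 115)
158: 6.7  (via 106)
121: 8.6  (via 106)
134: 8.8  (via 158)
122: 9.6  (via 115)
112: 10.7  (via 124)
149: 11.5  (via 122)
129: 12.8  (via 158)
Shortest route: 115–106–158–129 = 12.8 s.

12.8 s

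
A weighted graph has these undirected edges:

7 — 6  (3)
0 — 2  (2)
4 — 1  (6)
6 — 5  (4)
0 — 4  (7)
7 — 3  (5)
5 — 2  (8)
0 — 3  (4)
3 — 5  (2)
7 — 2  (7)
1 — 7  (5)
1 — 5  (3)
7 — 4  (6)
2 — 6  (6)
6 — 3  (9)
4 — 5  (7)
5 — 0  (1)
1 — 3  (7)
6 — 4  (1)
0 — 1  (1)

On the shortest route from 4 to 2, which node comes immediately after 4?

6

Candidate routes:
4–6–2: 1+6 = 7
4–0–2: 7+2 = 9
4–6–5–0–2: 1+4+1+2 = 8
The minimum is 7 via 4–6–2.
So from 4 the first move is to 6.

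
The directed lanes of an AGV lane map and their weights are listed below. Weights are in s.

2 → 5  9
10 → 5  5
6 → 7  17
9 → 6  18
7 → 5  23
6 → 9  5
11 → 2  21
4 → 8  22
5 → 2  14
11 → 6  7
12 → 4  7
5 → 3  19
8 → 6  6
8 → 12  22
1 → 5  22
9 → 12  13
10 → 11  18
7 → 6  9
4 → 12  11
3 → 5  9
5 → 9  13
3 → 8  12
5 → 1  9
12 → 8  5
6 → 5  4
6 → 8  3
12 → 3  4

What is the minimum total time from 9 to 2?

36 s

Settle nodes by increasing distance from 9:
9: 0
12: 13  (via 9)
3: 17  (via 12)
6: 18  (via 9)
8: 18  (via 12)
4: 20  (via 12)
5: 22  (via 6)
1: 31  (via 5)
7: 35  (via 6)
2: 36  (via 5)
Shortest route: 9 → 6 → 5 → 2 = 36 s.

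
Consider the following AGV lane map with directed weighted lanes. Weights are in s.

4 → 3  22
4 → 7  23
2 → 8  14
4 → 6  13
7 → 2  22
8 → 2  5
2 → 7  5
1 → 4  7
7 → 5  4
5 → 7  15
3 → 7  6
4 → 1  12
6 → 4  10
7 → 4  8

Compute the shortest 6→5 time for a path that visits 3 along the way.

Shortest 6→3: 6 → 4 → 3 = 32
Shortest 3→5: 3 → 7 → 5 = 10
Total via 3: 32 + 10 = 42 s.

42 s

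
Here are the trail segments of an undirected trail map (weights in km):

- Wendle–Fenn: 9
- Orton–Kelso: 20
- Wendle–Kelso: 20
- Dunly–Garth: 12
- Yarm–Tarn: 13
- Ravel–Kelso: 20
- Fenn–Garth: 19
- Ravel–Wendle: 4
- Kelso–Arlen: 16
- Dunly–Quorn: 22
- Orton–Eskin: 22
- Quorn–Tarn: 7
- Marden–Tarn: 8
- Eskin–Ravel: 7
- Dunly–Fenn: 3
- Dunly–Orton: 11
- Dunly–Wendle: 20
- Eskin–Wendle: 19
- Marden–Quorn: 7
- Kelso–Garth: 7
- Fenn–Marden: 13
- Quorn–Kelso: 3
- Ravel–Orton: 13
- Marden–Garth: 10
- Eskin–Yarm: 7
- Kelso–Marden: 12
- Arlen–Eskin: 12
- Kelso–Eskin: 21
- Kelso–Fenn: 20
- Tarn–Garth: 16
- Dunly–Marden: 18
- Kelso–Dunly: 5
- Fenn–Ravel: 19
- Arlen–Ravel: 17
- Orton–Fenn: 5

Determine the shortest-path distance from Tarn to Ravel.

Enumerating some paths:
Tarn–Yarm–Eskin–Ravel: 13+7+7 = 27
Tarn–Quorn–Kelso–Ravel: 7+3+20 = 30
Tarn–Quorn–Kelso–Wendle–Ravel: 7+3+20+4 = 34
Tarn–Quorn–Kelso–Dunly–Fenn–Wendle–Ravel: 7+3+5+3+9+4 = 31
Cheapest is Tarn–Yarm–Eskin–Ravel at 27 km.

27 km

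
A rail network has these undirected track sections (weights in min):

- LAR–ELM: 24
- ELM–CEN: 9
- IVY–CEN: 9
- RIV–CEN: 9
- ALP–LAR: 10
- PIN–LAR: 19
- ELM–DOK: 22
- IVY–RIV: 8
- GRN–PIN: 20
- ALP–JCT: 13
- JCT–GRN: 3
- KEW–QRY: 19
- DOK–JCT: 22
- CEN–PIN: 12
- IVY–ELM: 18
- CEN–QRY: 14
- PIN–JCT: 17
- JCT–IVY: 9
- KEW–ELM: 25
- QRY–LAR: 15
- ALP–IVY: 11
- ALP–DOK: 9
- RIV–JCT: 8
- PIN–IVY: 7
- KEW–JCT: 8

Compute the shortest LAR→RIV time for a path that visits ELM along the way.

42 min

Best LAR to ELM: LAR → ELM costing 24
Shortest ELM→RIV: ELM → CEN → RIV = 18
Total via ELM: 24 + 18 = 42 min.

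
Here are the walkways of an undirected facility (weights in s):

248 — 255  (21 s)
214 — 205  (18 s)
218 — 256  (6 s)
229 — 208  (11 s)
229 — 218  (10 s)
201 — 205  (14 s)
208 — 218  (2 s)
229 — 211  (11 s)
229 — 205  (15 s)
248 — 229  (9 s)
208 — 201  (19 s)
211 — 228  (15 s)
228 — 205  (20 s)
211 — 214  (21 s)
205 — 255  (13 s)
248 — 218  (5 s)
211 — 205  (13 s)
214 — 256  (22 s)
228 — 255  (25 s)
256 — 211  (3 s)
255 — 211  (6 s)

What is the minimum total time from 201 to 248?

26 s

Settle nodes by increasing distance from 201:
201: 0
205: 14  (via 201)
208: 19  (via 201)
218: 21  (via 208)
248: 26  (via 218)
Shortest route: 201–208–218–248 = 26 s.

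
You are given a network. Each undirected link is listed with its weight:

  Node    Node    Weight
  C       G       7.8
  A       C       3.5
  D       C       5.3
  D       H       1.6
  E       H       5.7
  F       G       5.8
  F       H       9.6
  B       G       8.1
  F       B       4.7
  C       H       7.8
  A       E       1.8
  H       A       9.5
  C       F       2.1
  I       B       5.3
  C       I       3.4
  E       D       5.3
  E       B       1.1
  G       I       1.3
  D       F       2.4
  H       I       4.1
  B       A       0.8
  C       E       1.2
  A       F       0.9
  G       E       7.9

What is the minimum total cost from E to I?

4.6

Shortest distances from E:
E: 0
B: 1.1  (via E)
C: 1.2  (via E)
A: 1.8  (via E)
F: 2.7  (via A)
I: 4.6  (via C)
Shortest route: E → C → I = 4.6.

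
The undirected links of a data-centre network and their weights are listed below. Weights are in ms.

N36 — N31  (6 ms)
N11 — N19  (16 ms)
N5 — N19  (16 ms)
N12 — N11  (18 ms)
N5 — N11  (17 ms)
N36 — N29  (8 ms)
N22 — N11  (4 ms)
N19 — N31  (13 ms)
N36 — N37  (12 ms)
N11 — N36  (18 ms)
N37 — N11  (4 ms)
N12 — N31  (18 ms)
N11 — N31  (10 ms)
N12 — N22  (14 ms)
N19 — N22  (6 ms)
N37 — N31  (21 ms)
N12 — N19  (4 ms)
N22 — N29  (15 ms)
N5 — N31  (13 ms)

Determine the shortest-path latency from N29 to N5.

27 ms

Shortest distances from N29:
N29: 0
N36: 8  (via N29)
N31: 14  (via N36)
N22: 15  (via N29)
N11: 19  (via N22)
N37: 20  (via N36)
N19: 21  (via N22)
N12: 25  (via N19)
N5: 27  (via N31)
Shortest route: N29 → N36 → N31 → N5 = 27 ms.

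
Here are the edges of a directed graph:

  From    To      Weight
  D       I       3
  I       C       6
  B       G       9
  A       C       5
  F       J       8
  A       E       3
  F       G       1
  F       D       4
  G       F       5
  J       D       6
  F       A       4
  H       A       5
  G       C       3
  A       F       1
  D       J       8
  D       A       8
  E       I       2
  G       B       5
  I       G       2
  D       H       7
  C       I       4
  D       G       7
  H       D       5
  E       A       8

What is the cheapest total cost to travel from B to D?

Compare a few routes:
B → G → F → D: 9+5+4 = 18
B → G → F → J → D: 9+5+8+6 = 28
Cheapest is B → G → F → D at 18.

18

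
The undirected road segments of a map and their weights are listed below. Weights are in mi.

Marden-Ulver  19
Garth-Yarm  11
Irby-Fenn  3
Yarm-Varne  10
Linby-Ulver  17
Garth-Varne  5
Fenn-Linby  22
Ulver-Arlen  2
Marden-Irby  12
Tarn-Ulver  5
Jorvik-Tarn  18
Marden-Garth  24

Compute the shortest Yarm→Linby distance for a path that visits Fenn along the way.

72 mi

Shortest Yarm→Fenn: Yarm → Garth → Marden → Irby → Fenn = 50
Shortest Fenn→Linby: Fenn → Linby = 22
Total via Fenn: 50 + 22 = 72 mi.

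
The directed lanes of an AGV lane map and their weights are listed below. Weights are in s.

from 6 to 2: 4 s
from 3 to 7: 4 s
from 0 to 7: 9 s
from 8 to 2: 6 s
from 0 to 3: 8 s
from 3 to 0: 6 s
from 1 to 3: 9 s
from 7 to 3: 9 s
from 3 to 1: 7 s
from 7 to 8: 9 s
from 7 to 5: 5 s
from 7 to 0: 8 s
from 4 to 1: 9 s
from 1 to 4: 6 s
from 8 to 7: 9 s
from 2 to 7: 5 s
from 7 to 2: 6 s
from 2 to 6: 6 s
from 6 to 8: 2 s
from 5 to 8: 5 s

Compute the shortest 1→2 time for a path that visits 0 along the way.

Best 1 to 0: 1 → 3 → 0 costing 15
Shortest 0→2: 0 → 7 → 2 = 15
Total via 0: 15 + 15 = 30 s.

30 s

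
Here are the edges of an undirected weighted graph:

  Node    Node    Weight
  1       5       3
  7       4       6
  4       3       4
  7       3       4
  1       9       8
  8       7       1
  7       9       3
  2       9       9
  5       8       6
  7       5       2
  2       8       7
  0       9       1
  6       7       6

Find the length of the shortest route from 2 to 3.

Shortest distances from 2:
2: 0
8: 7  (via 2)
7: 8  (via 8)
9: 9  (via 2)
0: 10  (via 9)
5: 10  (via 7)
3: 12  (via 7)
Shortest route: 2–8–7–3 = 12.

12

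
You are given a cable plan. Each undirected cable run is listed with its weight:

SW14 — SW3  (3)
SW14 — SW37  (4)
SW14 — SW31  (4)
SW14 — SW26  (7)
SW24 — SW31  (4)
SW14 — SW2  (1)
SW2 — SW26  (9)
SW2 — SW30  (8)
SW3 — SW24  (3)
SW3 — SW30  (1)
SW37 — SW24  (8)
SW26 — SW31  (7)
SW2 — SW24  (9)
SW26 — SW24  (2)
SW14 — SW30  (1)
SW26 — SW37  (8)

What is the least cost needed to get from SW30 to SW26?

Candidate routes:
SW30 - SW14 - SW26: 1+7 = 8
SW30 - SW3 - SW14 - SW26: 1+3+7 = 11
SW30 - SW14 - SW3 - SW24 - SW26: 1+3+3+2 = 9
SW30 - SW3 - SW24 - SW26: 1+3+2 = 6
Cheapest is SW30 - SW3 - SW24 - SW26 at 6.

6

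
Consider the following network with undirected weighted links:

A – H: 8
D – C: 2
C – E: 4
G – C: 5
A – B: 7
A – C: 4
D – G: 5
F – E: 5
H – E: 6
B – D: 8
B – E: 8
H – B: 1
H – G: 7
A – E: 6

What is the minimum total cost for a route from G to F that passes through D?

16

Shortest G→D: G → D = 5
Shortest D→F: D → C → E → F = 11
Total via D: 5 + 11 = 16.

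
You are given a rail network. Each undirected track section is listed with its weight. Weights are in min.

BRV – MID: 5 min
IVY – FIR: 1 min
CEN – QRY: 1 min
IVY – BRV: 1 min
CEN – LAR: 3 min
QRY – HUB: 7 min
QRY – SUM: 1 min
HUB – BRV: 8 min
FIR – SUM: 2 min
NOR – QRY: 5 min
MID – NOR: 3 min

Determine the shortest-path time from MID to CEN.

Candidate routes:
MID - BRV - IVY - FIR - SUM - QRY - CEN: 5+1+1+2+1+1 = 11
MID - NOR - QRY - CEN: 3+5+1 = 9
The minimum is 9 min via MID - NOR - QRY - CEN.

9 min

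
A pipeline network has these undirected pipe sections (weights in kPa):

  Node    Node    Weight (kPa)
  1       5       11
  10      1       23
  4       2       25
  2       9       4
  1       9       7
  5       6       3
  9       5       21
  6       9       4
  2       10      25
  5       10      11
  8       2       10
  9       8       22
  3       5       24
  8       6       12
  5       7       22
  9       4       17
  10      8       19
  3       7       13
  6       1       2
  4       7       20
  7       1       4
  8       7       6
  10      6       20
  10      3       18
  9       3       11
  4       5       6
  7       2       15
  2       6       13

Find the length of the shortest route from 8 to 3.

19 kPa

Settle nodes by increasing distance from 8:
8: 0
7: 6  (via 8)
1: 10  (via 7)
2: 10  (via 8)
6: 12  (via 8)
9: 14  (via 2)
5: 15  (via 6)
3: 19  (via 7)
Shortest route: 8 → 7 → 3 = 19 kPa.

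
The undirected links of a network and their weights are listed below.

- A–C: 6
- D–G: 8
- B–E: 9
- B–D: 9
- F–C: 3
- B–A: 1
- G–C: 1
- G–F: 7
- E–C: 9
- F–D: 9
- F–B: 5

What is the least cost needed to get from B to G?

8

Settle nodes by increasing distance from B:
B: 0
A: 1  (via B)
F: 5  (via B)
C: 7  (via A)
G: 8  (via C)
Shortest route: B → A → C → G = 8.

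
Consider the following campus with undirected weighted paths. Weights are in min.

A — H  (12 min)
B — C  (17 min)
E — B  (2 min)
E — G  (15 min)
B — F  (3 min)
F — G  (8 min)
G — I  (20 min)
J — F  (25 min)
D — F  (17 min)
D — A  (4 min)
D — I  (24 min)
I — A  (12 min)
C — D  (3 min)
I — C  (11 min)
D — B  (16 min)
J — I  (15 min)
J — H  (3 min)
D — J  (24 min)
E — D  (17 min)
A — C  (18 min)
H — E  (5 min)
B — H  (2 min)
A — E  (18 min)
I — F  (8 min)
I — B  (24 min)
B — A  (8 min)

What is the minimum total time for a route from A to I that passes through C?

18 min

Shortest A→C: A → D → C = 7
Shortest C→I: C → I = 11
Total via C: 7 + 11 = 18 min.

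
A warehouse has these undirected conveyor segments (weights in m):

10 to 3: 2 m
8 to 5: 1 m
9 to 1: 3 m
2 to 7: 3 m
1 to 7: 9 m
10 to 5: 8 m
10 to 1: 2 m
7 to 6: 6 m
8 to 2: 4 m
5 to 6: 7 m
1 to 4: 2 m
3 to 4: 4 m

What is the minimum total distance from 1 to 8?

Compare a few routes:
1 - 7 - 2 - 8: 9+3+4 = 16
1 - 10 - 5 - 8: 2+8+1 = 11
Cheapest is 1 - 10 - 5 - 8 at 11 m.

11 m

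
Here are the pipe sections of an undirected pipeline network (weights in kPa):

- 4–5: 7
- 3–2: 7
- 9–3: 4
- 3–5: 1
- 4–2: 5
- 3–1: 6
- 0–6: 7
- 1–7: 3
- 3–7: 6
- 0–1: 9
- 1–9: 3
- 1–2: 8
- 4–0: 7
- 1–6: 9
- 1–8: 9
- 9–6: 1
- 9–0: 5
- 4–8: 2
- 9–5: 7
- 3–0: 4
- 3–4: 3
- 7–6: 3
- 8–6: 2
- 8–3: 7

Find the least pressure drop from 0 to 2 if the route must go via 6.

Shortest 0→6: 0 → 9 → 6 = 6
Shortest 6→2: 6 → 8 → 4 → 2 = 9
Total via 6: 6 + 9 = 15 kPa.

15 kPa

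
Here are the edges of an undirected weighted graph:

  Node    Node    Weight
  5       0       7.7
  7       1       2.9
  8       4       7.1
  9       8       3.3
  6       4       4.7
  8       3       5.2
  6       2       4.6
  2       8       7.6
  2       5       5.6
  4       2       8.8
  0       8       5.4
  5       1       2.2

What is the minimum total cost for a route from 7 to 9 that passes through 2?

Best 7 to 2: 7–1–5–2 costing 10.7
Best 2 to 9: 2–8–9 costing 10.9
Total via 2: 10.7 + 10.9 = 21.6.

21.6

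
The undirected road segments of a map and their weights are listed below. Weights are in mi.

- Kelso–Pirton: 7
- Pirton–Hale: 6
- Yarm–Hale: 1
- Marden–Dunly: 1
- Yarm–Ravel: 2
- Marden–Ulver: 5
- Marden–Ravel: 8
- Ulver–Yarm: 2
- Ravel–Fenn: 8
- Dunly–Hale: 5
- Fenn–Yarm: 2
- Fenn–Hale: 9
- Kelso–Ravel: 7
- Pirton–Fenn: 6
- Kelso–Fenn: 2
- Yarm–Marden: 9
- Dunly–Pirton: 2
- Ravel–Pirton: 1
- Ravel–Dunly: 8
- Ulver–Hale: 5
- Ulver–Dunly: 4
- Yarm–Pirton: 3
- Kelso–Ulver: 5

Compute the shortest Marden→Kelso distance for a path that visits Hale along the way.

11 mi

Best Marden to Hale: Marden–Dunly–Hale costing 6
Best Hale to Kelso: Hale–Yarm–Fenn–Kelso costing 5
Total via Hale: 6 + 5 = 11 mi.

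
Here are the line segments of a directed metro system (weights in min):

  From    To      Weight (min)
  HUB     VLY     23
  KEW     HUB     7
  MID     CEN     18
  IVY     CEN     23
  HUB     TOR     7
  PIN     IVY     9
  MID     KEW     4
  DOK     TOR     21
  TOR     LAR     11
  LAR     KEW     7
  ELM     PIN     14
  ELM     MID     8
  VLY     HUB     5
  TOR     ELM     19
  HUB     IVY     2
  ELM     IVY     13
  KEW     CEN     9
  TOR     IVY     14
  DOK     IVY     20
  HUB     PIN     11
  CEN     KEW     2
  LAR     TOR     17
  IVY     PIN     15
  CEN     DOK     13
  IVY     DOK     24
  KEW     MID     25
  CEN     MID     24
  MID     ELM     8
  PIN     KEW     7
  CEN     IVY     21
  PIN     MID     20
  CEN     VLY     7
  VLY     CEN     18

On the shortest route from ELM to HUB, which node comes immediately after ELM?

MID

Enumerating some paths:
ELM → MID → KEW → CEN → VLY → HUB: 8+4+9+7+5 = 33
ELM → PIN → KEW → HUB: 14+7+7 = 28
ELM → MID → KEW → HUB: 8+4+7 = 19
Cheapest is ELM → MID → KEW → HUB at 19 min.
So from ELM the first move is to MID.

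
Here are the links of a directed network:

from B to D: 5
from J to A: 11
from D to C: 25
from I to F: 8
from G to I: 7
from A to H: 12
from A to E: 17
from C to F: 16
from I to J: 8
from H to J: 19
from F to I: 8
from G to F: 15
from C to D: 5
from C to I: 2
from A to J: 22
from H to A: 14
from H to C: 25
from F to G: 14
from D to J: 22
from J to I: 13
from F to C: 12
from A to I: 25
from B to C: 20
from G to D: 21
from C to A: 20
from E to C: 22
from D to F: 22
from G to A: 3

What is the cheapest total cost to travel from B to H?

Settle nodes by increasing distance from B:
B: 0
D: 5  (via B)
C: 20  (via B)
I: 22  (via C)
F: 27  (via D)
J: 27  (via D)
A: 38  (via J)
G: 41  (via F)
H: 50  (via A)
Shortest route: B → D → J → A → H = 50.

50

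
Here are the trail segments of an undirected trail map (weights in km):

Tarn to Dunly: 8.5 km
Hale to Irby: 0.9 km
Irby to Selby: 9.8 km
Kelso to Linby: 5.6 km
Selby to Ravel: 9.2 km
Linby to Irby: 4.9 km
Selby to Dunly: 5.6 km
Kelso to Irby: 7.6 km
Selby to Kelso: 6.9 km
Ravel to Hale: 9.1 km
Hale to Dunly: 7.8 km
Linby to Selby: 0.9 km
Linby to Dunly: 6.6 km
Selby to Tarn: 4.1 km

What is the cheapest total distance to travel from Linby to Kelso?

Shortest distances from Linby:
Linby: 0
Selby: 0.9  (via Linby)
Irby: 4.9  (via Linby)
Tarn: 5  (via Selby)
Kelso: 5.6  (via Linby)
Shortest route: Linby → Kelso = 5.6 km.

5.6 km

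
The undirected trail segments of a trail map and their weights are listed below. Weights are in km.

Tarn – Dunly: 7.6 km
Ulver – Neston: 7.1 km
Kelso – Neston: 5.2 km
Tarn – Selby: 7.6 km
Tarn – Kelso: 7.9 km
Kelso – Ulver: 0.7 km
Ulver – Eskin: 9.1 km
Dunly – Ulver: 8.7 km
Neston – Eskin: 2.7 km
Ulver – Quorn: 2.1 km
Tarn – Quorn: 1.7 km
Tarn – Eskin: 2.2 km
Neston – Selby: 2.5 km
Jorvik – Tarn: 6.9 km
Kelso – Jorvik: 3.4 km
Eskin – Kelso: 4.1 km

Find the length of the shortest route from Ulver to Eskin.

Running Dijkstra from Ulver:
Ulver: 0
Kelso: 0.7  (via Ulver)
Quorn: 2.1  (via Ulver)
Tarn: 3.8  (via Quorn)
Jorvik: 4.1  (via Kelso)
Eskin: 4.8  (via Kelso)
Shortest route: Ulver → Kelso → Eskin = 4.8 km.

4.8 km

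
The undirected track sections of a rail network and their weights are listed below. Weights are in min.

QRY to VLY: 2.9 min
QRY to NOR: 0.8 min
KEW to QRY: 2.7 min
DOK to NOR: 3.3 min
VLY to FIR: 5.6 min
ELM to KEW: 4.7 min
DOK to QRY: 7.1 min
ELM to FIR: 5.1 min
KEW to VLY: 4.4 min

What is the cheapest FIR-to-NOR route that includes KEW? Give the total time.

13.3 min

Shortest FIR→KEW: FIR → ELM → KEW = 9.8
Shortest KEW→NOR: KEW → QRY → NOR = 3.5
Total via KEW: 9.8 + 3.5 = 13.3 min.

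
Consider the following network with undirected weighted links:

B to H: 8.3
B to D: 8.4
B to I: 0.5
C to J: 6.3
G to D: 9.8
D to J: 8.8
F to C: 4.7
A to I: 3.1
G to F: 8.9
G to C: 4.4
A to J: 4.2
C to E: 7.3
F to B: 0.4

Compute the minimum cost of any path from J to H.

Settle nodes by increasing distance from J:
J: 0
A: 4.2  (via J)
C: 6.3  (via J)
I: 7.3  (via A)
B: 7.8  (via I)
F: 8.2  (via B)
D: 8.8  (via J)
G: 10.7  (via C)
E: 13.6  (via C)
H: 16.1  (via B)
Shortest route: J–A–I–B–H = 16.1.

16.1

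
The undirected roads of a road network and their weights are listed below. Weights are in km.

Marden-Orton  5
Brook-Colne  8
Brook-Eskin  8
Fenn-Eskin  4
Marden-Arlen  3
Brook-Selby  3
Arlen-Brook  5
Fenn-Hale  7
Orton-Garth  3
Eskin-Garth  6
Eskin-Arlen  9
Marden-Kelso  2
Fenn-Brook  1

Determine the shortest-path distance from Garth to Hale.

17 km

Shortest distances from Garth:
Garth: 0
Orton: 3  (via Garth)
Eskin: 6  (via Garth)
Marden: 8  (via Orton)
Fenn: 10  (via Eskin)
Kelso: 10  (via Marden)
Brook: 11  (via Fenn)
Arlen: 11  (via Marden)
Selby: 14  (via Brook)
Hale: 17  (via Fenn)
Shortest route: Garth–Eskin–Fenn–Hale = 17 km.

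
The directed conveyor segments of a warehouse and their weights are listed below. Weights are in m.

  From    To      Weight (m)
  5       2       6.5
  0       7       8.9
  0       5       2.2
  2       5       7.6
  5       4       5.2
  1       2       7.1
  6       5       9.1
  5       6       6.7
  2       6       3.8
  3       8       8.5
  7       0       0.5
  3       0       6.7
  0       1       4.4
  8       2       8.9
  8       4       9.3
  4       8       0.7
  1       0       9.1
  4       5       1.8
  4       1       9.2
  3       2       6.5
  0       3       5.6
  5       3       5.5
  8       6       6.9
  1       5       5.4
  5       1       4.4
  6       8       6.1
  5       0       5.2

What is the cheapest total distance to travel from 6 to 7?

23.2 m

Settle nodes by increasing distance from 6:
6: 0
8: 6.1  (via 6)
5: 9.1  (via 6)
1: 13.5  (via 5)
0: 14.3  (via 5)
4: 14.3  (via 5)
3: 14.6  (via 5)
2: 15  (via 8)
7: 23.2  (via 0)
Shortest route: 6–5–0–7 = 23.2 m.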